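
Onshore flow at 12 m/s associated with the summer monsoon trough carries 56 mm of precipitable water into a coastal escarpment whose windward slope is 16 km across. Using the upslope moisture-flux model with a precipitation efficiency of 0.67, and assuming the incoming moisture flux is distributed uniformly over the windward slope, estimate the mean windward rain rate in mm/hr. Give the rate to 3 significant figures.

R ≈ 101 mm/hr

Incoming column moisture flux per unit ridge length: F = V × PW = 12 × 56 = 672 mm·m/s.
Spread over the 16 km slope with efficiency ε = 0.67: R = ε·F/W = 0.67 × 672 / 16000 m = 2.814e-02 mm/s.
R = 2.814e-02 × 3600 = 101 mm/hr.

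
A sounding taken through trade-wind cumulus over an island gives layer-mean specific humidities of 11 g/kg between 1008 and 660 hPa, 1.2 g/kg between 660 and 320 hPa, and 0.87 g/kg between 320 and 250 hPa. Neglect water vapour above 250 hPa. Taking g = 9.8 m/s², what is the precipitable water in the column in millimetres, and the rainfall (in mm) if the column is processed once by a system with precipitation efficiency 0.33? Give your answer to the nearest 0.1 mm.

Precipitable water is the column-integrated vapour mass per unit area: PW = (1/g) Σ q̄ Δp, with q in kg/kg and Δp in Pa (1 kg/m² of water = 1 mm).
Layer 1008–660 hPa: Δp = 348 hPa = 34800 Pa, q̄ = 0.011 kg/kg → 0.011 × 34800 / 9.8 = 39.06 mm
Layer 660–320 hPa: Δp = 340 hPa = 34000 Pa, q̄ = 0.0012 kg/kg → 0.0012 × 34000 / 9.8 = 4.16 mm
Layer 320–250 hPa: Δp = 70 hPa = 7000 Pa, q̄ = 0.00087 kg/kg → 0.00087 × 7000 / 9.8 = 0.62 mm
PW = 39.06 + 4.16 + 0.62 = 43.84 ≈ 43.8 mm.
Rainfall = ε × PW = 0.33 × 43.8 = 14.5 mm.

PW ≈ 43.8 mm; rainfall ≈ 14.5 mm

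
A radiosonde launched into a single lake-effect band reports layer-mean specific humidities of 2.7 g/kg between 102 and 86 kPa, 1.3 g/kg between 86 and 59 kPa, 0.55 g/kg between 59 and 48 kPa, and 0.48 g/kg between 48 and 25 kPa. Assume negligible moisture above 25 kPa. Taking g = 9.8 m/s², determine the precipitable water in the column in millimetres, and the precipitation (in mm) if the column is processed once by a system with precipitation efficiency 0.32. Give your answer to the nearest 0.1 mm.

PW ≈ 9.7 mm; precipitation ≈ 3.1 mm

Precipitable water is the column-integrated vapour mass per unit area: PW = (1/g) Σ q̄ Δp, with q in kg/kg and Δp in Pa (1 kg/m² of water = 1 mm).
Layer 102–86 kPa: Δp = 160 hPa = 16000 Pa, q̄ = 0.0027 kg/kg → 0.0027 × 16000 / 9.8 = 4.41 mm
Layer 86–59 kPa: Δp = 270 hPa = 27000 Pa, q̄ = 0.0013 kg/kg → 0.0013 × 27000 / 9.8 = 3.58 mm
Layer 59–48 kPa: Δp = 110 hPa = 11000 Pa, q̄ = 0.00055 kg/kg → 0.00055 × 11000 / 9.8 = 0.62 mm
Layer 48–25 kPa: Δp = 230 hPa = 23000 Pa, q̄ = 0.00048 kg/kg → 0.00048 × 23000 / 9.8 = 1.13 mm
PW = 4.41 + 3.58 + 0.62 + 1.13 = 9.74 ≈ 9.7 mm.
Precipitation = ε × PW = 0.32 × 9.7 = 3.1 mm.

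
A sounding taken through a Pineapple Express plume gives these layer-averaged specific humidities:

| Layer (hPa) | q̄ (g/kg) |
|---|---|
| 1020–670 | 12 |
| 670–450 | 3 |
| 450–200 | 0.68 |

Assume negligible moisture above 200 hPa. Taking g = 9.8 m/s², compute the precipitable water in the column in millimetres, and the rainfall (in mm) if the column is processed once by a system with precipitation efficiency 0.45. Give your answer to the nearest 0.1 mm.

Precipitable water is the column-integrated vapour mass per unit area: PW = (1/g) Σ q̄ Δp, with q in kg/kg and Δp in Pa (1 kg/m² of water = 1 mm).
Layer 1020–670 hPa: Δp = 350 hPa = 35000 Pa, q̄ = 0.012 kg/kg → 0.012 × 35000 / 9.8 = 42.86 mm
Layer 670–450 hPa: Δp = 220 hPa = 22000 Pa, q̄ = 0.003 kg/kg → 0.003 × 22000 / 9.8 = 6.73 mm
Layer 450–200 hPa: Δp = 250 hPa = 25000 Pa, q̄ = 0.00068 kg/kg → 0.00068 × 25000 / 9.8 = 1.73 mm
PW = 42.86 + 6.73 + 1.73 = 51.32 ≈ 51.3 mm.
Rainfall = ε × PW = 0.45 × 51.3 = 23.1 mm.

PW ≈ 51.3 mm; rainfall ≈ 23.1 mm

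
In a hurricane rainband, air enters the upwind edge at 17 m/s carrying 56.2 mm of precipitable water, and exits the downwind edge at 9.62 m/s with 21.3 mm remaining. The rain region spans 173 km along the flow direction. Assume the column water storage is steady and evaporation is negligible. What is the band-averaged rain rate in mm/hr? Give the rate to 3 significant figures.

Column moisture flux per unit crosswind length is F = V × PW.
Inflow: F_in = 17 × 56.2 = 955.4 mm·m/s
Outflow: F_out = 9.62 × 21.3 = 204.906 mm·m/s
Steady-state rate R = (F_in − F_out)/L = (955.4 − 204.906) / 173000 m = 4.338e-03 mm/s.
R = 4.338e-03 × 3600 = 15.6 mm/hr.

R ≈ 15.6 mm/hr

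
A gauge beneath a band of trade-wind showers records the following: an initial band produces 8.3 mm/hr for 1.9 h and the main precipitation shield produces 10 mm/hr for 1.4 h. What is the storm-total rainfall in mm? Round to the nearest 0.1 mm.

Total = Σ Rᵢ Δtᵢ = 8.3 × 1.9 + 10 × 1.4
      = 15.77 + 14 = 29.8 mm.

total ≈ 29.8 mm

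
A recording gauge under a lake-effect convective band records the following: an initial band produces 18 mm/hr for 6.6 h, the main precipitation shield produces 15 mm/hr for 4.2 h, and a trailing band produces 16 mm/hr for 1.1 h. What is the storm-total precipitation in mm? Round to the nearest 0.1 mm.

total ≈ 199.4 mm

Total = Σ Rᵢ Δtᵢ = 18 × 6.6 + 15 × 4.2 + 16 × 1.1
      = 118.8 + 63 + 17.6 = 199.4 mm.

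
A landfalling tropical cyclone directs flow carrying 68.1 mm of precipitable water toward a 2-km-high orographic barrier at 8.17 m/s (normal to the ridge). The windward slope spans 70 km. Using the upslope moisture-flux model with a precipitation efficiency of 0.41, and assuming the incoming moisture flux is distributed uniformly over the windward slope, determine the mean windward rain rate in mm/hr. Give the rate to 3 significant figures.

Incoming column moisture flux per unit ridge length: F = V × PW = 8.17 × 68.1 = 556.377 mm·m/s.
Spread over the 70 km slope with efficiency ε = 0.41: R = ε·F/W = 0.41 × 556.377 / 70000 m = 3.259e-03 mm/s.
R = 3.259e-03 × 3600 = 11.7 mm/hr.

R ≈ 11.7 mm/hr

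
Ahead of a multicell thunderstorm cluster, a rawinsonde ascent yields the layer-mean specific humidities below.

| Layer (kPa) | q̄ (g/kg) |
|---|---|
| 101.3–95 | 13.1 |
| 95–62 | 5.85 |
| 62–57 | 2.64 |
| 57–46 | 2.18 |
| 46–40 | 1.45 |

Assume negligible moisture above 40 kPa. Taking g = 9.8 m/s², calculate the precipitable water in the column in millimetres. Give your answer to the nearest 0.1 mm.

PW ≈ 32.8 mm

Precipitable water is the column-integrated vapour mass per unit area: PW = (1/g) Σ q̄ Δp, with q in kg/kg and Δp in Pa (1 kg/m² of water = 1 mm).
Layer 101.3–95 kPa: Δp = 63 hPa = 6300 Pa, q̄ = 0.0131 kg/kg → 0.0131 × 6300 / 9.8 = 8.42 mm
Layer 95–62 kPa: Δp = 330 hPa = 33000 Pa, q̄ = 0.00585 kg/kg → 0.00585 × 33000 / 9.8 = 19.70 mm
Layer 62–57 kPa: Δp = 50 hPa = 5000 Pa, q̄ = 0.00264 kg/kg → 0.00264 × 5000 / 9.8 = 1.35 mm
Layer 57–46 kPa: Δp = 110 hPa = 11000 Pa, q̄ = 0.00218 kg/kg → 0.00218 × 11000 / 9.8 = 2.45 mm
Layer 46–40 kPa: Δp = 60 hPa = 6000 Pa, q̄ = 0.00145 kg/kg → 0.00145 × 6000 / 9.8 = 0.89 mm
PW = 8.42 + 19.70 + 1.35 + 2.45 + 0.89 = 32.81 ≈ 32.8 mm.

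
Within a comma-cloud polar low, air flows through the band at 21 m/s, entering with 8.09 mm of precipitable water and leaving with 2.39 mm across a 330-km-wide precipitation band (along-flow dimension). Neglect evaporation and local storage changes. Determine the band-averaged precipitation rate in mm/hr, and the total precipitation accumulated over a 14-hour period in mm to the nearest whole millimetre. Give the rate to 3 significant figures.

Column moisture flux per unit crosswind length is F = V × PW.
Inflow: F_in = 21 × 8.09 = 169.89 mm·m/s
Outflow: F_out = 21 × 2.39 = 50.19 mm·m/s
Steady-state rate R = (F_in − F_out)/L = (169.89 − 50.19) / 330000 m = 3.627e-04 mm/s.
R = 3.627e-04 × 3600 = 1.31 mm/hr.
Over 14 h: total = 1.31 × 14 = 18.34 ≈ 18 mm.

R ≈ 1.31 mm/hr; total ≈ 18 mm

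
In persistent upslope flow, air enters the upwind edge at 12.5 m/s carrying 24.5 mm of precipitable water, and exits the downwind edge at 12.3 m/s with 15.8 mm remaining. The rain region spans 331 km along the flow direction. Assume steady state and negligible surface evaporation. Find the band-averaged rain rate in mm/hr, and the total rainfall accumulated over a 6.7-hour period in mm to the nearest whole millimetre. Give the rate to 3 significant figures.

Column moisture flux per unit crosswind length is F = V × PW.
Inflow: F_in = 12.5 × 24.5 = 306.25 mm·m/s
Outflow: F_out = 12.3 × 15.8 = 194.34 mm·m/s
Steady-state rate R = (F_in − F_out)/L = (306.25 − 194.34) / 331000 m = 3.381e-04 mm/s.
R = 3.381e-04 × 3600 = 1.22 mm/hr.
Over 6.7 h: total = 1.22 × 6.7 = 8.174 ≈ 8 mm.

R ≈ 1.22 mm/hr; total ≈ 8 mm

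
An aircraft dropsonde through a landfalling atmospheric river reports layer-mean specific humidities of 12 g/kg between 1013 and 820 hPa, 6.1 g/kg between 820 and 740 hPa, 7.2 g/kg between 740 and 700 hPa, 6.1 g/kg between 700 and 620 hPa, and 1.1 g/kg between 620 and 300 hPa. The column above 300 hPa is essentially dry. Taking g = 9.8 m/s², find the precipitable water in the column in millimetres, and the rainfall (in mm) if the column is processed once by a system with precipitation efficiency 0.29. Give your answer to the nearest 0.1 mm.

PW ≈ 40.1 mm; rainfall ≈ 11.6 mm

Precipitable water is the column-integrated vapour mass per unit area: PW = (1/g) Σ q̄ Δp, with q in kg/kg and Δp in Pa (1 kg/m² of water = 1 mm).
Layer 1013–820 hPa: Δp = 193 hPa = 19300 Pa, q̄ = 0.012 kg/kg → 0.012 × 19300 / 9.8 = 23.63 mm
Layer 820–740 hPa: Δp = 80 hPa = 8000 Pa, q̄ = 0.0061 kg/kg → 0.0061 × 8000 / 9.8 = 4.98 mm
Layer 740–700 hPa: Δp = 40 hPa = 4000 Pa, q̄ = 0.0072 kg/kg → 0.0072 × 4000 / 9.8 = 2.94 mm
Layer 700–620 hPa: Δp = 80 hPa = 8000 Pa, q̄ = 0.0061 kg/kg → 0.0061 × 8000 / 9.8 = 4.98 mm
Layer 620–300 hPa: Δp = 320 hPa = 32000 Pa, q̄ = 0.0011 kg/kg → 0.0011 × 32000 / 9.8 = 3.59 mm
PW = 23.63 + 4.98 + 2.94 + 4.98 + 3.59 = 40.12 ≈ 40.1 mm.
Rainfall = ε × PW = 0.29 × 40.1 = 11.6 mm.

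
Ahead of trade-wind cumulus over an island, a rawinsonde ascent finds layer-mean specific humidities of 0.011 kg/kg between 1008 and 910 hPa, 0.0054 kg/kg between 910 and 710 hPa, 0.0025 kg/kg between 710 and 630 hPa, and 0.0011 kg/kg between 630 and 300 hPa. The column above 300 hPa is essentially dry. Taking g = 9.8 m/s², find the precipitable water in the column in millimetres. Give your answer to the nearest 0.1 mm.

PW ≈ 27.8 mm

Precipitable water is the column-integrated vapour mass per unit area: PW = (1/g) Σ q̄ Δp, with q in kg/kg and Δp in Pa (1 kg/m² of water = 1 mm).
Layer 1008–910 hPa: Δp = 98 hPa = 9800 Pa, q̄ = 0.011 kg/kg → 0.011 × 9800 / 9.8 = 11.00 mm
Layer 910–710 hPa: Δp = 200 hPa = 20000 Pa, q̄ = 0.0054 kg/kg → 0.0054 × 20000 / 9.8 = 11.02 mm
Layer 710–630 hPa: Δp = 80 hPa = 8000 Pa, q̄ = 0.0025 kg/kg → 0.0025 × 8000 / 9.8 = 2.04 mm
Layer 630–300 hPa: Δp = 330 hPa = 33000 Pa, q̄ = 0.0011 kg/kg → 0.0011 × 33000 / 9.8 = 3.70 mm
PW = 11.00 + 11.02 + 2.04 + 3.70 = 27.76 ≈ 27.8 mm.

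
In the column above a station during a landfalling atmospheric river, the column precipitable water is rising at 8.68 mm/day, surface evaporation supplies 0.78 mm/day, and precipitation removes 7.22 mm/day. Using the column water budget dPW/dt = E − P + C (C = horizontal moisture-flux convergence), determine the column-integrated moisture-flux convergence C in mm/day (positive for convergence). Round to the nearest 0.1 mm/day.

C ≈ 15.1 mm/day

dPW/dt = +8.68 mm/day.
C = dPW/dt − E + P = (+8.68) − 0.78 + 7.22 = 15.1 mm/day.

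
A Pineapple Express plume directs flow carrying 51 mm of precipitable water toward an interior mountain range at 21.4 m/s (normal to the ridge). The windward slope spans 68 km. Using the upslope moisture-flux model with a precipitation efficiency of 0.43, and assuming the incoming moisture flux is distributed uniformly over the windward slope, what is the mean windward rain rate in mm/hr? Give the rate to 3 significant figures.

Incoming column moisture flux per unit ridge length: F = V × PW = 21.4 × 51 = 1091.4 mm·m/s.
Spread over the 68 km slope with efficiency ε = 0.43: R = ε·F/W = 0.43 × 1091.4 / 68000 m = 6.902e-03 mm/s.
R = 6.902e-03 × 3600 = 24.8 mm/hr.

R ≈ 24.8 mm/hr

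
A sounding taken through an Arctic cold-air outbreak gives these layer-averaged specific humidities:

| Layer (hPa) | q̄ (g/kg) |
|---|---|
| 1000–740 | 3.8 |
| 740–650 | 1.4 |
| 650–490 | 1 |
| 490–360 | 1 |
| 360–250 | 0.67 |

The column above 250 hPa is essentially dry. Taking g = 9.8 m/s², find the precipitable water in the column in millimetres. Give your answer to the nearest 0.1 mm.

PW ≈ 15.1 mm

Precipitable water is the column-integrated vapour mass per unit area: PW = (1/g) Σ q̄ Δp, with q in kg/kg and Δp in Pa (1 kg/m² of water = 1 mm).
Layer 1000–740 hPa: Δp = 260 hPa = 26000 Pa, q̄ = 0.0038 kg/kg → 0.0038 × 26000 / 9.8 = 10.08 mm
Layer 740–650 hPa: Δp = 90 hPa = 9000 Pa, q̄ = 0.0014 kg/kg → 0.0014 × 9000 / 9.8 = 1.29 mm
Layer 650–490 hPa: Δp = 160 hPa = 16000 Pa, q̄ = 0.001 kg/kg → 0.001 × 16000 / 9.8 = 1.63 mm
Layer 490–360 hPa: Δp = 130 hPa = 13000 Pa, q̄ = 0.001 kg/kg → 0.001 × 13000 / 9.8 = 1.33 mm
Layer 360–250 hPa: Δp = 110 hPa = 11000 Pa, q̄ = 0.00067 kg/kg → 0.00067 × 11000 / 9.8 = 0.75 mm
PW = 10.08 + 1.29 + 1.63 + 1.33 + 0.75 = 15.08 ≈ 15.1 mm.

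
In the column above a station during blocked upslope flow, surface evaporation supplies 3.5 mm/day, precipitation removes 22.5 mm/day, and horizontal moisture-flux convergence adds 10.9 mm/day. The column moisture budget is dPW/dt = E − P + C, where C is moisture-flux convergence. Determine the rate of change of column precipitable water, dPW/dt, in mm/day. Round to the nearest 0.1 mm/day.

dPW/dt = E − P + C = 3.5 − 22.5 + (10.9) = -8.1 mm/day.

dPW/dt ≈ -8.1 mm/day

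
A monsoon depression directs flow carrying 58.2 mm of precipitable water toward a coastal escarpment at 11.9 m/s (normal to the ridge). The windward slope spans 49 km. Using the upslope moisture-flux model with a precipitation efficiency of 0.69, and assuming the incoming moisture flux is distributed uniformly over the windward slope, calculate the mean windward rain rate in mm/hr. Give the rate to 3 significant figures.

Incoming column moisture flux per unit ridge length: F = V × PW = 11.9 × 58.2 = 692.58 mm·m/s.
Spread over the 49 km slope with efficiency ε = 0.69: R = ε·F/W = 0.69 × 692.58 / 49000 m = 9.753e-03 mm/s.
R = 9.753e-03 × 3600 = 35.1 mm/hr.

R ≈ 35.1 mm/hr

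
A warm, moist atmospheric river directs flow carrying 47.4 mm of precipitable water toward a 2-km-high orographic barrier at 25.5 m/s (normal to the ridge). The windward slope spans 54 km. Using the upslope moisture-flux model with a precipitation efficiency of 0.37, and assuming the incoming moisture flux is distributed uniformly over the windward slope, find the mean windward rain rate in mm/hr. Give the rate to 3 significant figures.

R ≈ 29.8 mm/hr

Incoming column moisture flux per unit ridge length: F = V × PW = 25.5 × 47.4 = 1208.7 mm·m/s.
Spread over the 54 km slope with efficiency ε = 0.37: R = ε·F/W = 0.37 × 1208.7 / 54000 m = 8.282e-03 mm/s.
R = 8.282e-03 × 3600 = 29.8 mm/hr.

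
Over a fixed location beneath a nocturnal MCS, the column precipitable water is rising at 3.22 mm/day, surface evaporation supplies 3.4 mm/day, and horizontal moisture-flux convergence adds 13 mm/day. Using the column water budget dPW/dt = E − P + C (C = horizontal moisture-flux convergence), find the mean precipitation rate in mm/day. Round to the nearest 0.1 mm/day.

dPW/dt = +3.22 mm/day.
P = E + C − dPW/dt = 3.4 + (13) − (+3.22) = 13.2 mm/day.

P ≈ 13.2 mm/day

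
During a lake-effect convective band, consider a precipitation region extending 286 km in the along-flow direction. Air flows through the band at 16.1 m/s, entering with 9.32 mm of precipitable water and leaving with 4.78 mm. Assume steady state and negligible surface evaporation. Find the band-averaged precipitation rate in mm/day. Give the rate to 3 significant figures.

R ≈ 22.1 mm/day

Column moisture flux per unit crosswind length is F = V × PW.
Inflow: F_in = 16.1 × 9.32 = 150.052 mm·m/s
Outflow: F_out = 16.1 × 4.78 = 76.958 mm·m/s
Steady-state rate R = (F_in − F_out)/L = (150.052 − 76.958) / 286000 m = 2.556e-04 mm/s.
R = 2.556e-04 × 3600 × 24 = 22.1 mm/day.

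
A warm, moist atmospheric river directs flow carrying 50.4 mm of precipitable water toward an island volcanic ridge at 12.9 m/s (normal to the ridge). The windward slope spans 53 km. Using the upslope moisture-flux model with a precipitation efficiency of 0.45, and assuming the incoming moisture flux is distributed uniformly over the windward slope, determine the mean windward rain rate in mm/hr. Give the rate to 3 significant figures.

R ≈ 19.9 mm/hr

Incoming column moisture flux per unit ridge length: F = V × PW = 12.9 × 50.4 = 650.16 mm·m/s.
Spread over the 53 km slope with efficiency ε = 0.45: R = ε·F/W = 0.45 × 650.16 / 53000 m = 5.520e-03 mm/s.
R = 5.520e-03 × 3600 = 19.9 mm/hr.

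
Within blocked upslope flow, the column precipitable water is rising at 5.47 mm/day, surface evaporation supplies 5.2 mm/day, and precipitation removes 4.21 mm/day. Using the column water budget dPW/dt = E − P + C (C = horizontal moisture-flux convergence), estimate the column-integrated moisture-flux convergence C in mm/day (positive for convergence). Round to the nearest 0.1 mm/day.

dPW/dt = +5.47 mm/day.
C = dPW/dt − E + P = (+5.47) − 5.2 + 4.21 = 4.5 mm/day.

C ≈ 4.5 mm/day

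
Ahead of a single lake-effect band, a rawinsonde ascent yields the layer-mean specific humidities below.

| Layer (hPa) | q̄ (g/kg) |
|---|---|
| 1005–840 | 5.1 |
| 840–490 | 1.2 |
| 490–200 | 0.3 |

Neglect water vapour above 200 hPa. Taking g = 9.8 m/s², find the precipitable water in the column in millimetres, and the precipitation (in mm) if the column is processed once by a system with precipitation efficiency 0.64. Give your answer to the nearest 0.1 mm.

PW ≈ 13.8 mm; precipitation ≈ 8.8 mm

Precipitable water is the column-integrated vapour mass per unit area: PW = (1/g) Σ q̄ Δp, with q in kg/kg and Δp in Pa (1 kg/m² of water = 1 mm).
Layer 1005–840 hPa: Δp = 165 hPa = 16500 Pa, q̄ = 0.0051 kg/kg → 0.0051 × 16500 / 9.8 = 8.59 mm
Layer 840–490 hPa: Δp = 350 hPa = 35000 Pa, q̄ = 0.0012 kg/kg → 0.0012 × 35000 / 9.8 = 4.29 mm
Layer 490–200 hPa: Δp = 290 hPa = 29000 Pa, q̄ = 0.0003 kg/kg → 0.0003 × 29000 / 9.8 = 0.89 mm
PW = 8.59 + 4.29 + 0.89 = 13.77 ≈ 13.8 mm.
Precipitation = ε × PW = 0.64 × 13.8 = 8.8 mm.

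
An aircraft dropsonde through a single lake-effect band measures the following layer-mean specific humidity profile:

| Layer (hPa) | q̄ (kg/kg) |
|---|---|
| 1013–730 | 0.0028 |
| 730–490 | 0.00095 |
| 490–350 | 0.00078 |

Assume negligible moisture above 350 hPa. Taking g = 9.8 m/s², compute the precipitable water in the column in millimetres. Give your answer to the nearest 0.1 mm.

Precipitable water is the column-integrated vapour mass per unit area: PW = (1/g) Σ q̄ Δp, with q in kg/kg and Δp in Pa (1 kg/m² of water = 1 mm).
Layer 1013–730 hPa: Δp = 283 hPa = 28300 Pa, q̄ = 0.0028 kg/kg → 0.0028 × 28300 / 9.8 = 8.09 mm
Layer 730–490 hPa: Δp = 240 hPa = 24000 Pa, q̄ = 0.00095 kg/kg → 0.00095 × 24000 / 9.8 = 2.33 mm
Layer 490–350 hPa: Δp = 140 hPa = 14000 Pa, q̄ = 0.00078 kg/kg → 0.00078 × 14000 / 9.8 = 1.11 mm
PW = 8.09 + 2.33 + 1.11 = 11.53 ≈ 11.5 mm.

PW ≈ 11.5 mm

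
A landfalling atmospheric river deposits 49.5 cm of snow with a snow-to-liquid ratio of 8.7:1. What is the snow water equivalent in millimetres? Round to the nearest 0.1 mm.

SWE = snow depth / ratio = 49.5 cm / 8.7 = 5.690 cm = 56.9 mm.

SWE ≈ 56.9 mm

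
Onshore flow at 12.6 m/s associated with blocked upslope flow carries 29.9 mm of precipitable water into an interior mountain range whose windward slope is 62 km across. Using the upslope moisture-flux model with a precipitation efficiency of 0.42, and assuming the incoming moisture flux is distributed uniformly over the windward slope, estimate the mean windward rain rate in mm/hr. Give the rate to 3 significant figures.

R ≈ 9.19 mm/hr

Incoming column moisture flux per unit ridge length: F = V × PW = 12.6 × 29.9 = 376.74 mm·m/s.
Spread over the 62 km slope with efficiency ε = 0.42: R = ε·F/W = 0.42 × 376.74 / 62000 m = 2.552e-03 mm/s.
R = 2.552e-03 × 3600 = 9.19 mm/hr.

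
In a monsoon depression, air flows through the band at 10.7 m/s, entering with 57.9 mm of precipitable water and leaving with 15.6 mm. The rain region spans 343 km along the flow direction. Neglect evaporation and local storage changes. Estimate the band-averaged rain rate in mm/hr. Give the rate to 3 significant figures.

R ≈ 4.75 mm/hr

Column moisture flux per unit crosswind length is F = V × PW.
Inflow: F_in = 10.7 × 57.9 = 619.53 mm·m/s
Outflow: F_out = 10.7 × 15.6 = 166.92 mm·m/s
Steady-state rate R = (F_in − F_out)/L = (619.53 − 166.92) / 343000 m = 1.320e-03 mm/s.
R = 1.320e-03 × 3600 = 4.75 mm/hr.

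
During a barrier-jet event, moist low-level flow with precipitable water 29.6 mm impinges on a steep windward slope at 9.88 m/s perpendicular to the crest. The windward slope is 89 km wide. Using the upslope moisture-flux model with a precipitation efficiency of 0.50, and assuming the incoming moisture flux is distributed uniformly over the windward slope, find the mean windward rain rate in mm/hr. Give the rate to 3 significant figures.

R ≈ 5.91 mm/hr

Incoming column moisture flux per unit ridge length: F = V × PW = 9.88 × 29.6 = 292.448 mm·m/s.
Spread over the 89 km slope with efficiency ε = 0.50: R = ε·F/W = 0.50 × 292.448 / 89000 m = 1.643e-03 mm/s.
R = 1.643e-03 × 3600 = 5.91 mm/hr.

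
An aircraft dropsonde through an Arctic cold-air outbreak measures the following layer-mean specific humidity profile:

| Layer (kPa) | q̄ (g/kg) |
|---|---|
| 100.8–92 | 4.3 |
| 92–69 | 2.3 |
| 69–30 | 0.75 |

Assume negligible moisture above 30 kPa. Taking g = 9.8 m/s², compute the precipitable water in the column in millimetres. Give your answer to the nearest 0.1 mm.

Precipitable water is the column-integrated vapour mass per unit area: PW = (1/g) Σ q̄ Δp, with q in kg/kg and Δp in Pa (1 kg/m² of water = 1 mm).
Layer 100.8–92 kPa: Δp = 88 hPa = 8800 Pa, q̄ = 0.0043 kg/kg → 0.0043 × 8800 / 9.8 = 3.86 mm
Layer 92–69 kPa: Δp = 230 hPa = 23000 Pa, q̄ = 0.0023 kg/kg → 0.0023 × 23000 / 9.8 = 5.40 mm
Layer 69–30 kPa: Δp = 390 hPa = 39000 Pa, q̄ = 0.00075 kg/kg → 0.00075 × 39000 / 9.8 = 2.98 mm
PW = 3.86 + 5.40 + 2.98 = 12.24 ≈ 12.2 mm.

PW ≈ 12.2 mm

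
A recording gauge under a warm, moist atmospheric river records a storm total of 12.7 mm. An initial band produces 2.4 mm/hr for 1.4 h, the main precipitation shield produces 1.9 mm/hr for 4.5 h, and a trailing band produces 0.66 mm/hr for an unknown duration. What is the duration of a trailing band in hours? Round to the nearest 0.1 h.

duration ≈ 1.2 h

Known phases: 2.4 × 1.4 + 1.9 × 4.5 = 3.36 + 8.55 = 11.91 mm.
Remaining depth = 12.7 − 11.91 = 0.79 mm.
Duration = 0.79 / 0.66 = 1.2 h.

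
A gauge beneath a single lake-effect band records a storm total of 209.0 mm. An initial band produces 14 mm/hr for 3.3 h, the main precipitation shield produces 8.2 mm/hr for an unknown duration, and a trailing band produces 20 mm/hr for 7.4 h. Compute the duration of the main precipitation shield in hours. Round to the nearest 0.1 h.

Known phases: 14 × 3.3 + 20 × 7.4 = 46.2 + 148 = 194.2 mm.
Remaining depth = 209.0 − 194.2 = 14.8 mm.
Duration = 14.8 / 8.2 = 1.8 h.

duration ≈ 1.8 h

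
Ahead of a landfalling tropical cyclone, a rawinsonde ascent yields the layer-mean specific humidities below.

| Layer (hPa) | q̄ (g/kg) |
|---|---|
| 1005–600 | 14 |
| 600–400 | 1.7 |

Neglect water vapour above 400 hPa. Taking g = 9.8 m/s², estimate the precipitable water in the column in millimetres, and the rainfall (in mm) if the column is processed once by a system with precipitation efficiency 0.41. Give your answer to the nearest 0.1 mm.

PW ≈ 61.3 mm; rainfall ≈ 25.1 mm

Precipitable water is the column-integrated vapour mass per unit area: PW = (1/g) Σ q̄ Δp, with q in kg/kg and Δp in Pa (1 kg/m² of water = 1 mm).
Layer 1005–600 hPa: Δp = 405 hPa = 40500 Pa, q̄ = 0.014 kg/kg → 0.014 × 40500 / 9.8 = 57.86 mm
Layer 600–400 hPa: Δp = 200 hPa = 20000 Pa, q̄ = 0.0017 kg/kg → 0.0017 × 20000 / 9.8 = 3.47 mm
PW = 57.86 + 3.47 = 61.33 ≈ 61.3 mm.
Rainfall = ε × PW = 0.41 × 61.3 = 25.1 mm.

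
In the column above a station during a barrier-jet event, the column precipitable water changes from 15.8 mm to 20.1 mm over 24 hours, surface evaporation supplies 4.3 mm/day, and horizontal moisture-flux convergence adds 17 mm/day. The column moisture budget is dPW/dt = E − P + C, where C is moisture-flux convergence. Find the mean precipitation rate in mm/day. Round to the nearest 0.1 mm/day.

dPW/dt = (20.1 − 15.8) mm / (24/24 day) = +4.300 mm/day.
P = E + C − dPW/dt = 4.3 + (17) − (+4.300) = 17.0 mm/day.

P ≈ 17.0 mm/day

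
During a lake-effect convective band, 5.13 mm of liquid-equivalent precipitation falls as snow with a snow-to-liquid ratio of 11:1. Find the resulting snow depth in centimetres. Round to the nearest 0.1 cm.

snow depth ≈ 5.6 cm

Snow depth = liquid × ratio = 5.13 mm × 11 = 56.43 mm = 5.6 cm.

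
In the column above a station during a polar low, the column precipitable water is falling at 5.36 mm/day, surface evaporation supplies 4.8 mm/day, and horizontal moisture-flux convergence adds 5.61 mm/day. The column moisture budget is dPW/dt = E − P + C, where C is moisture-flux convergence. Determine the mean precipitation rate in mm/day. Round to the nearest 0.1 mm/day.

dPW/dt = -5.36 mm/day.
P = E + C − dPW/dt = 4.8 + (5.61) − (-5.36) = 15.8 mm/day.

P ≈ 15.8 mm/day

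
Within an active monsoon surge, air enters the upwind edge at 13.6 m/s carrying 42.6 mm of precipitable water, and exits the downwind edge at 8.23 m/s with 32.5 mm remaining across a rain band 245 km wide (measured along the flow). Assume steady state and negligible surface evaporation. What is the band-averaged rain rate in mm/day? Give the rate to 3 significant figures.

Column moisture flux per unit crosswind length is F = V × PW.
Inflow: F_in = 13.6 × 42.6 = 579.36 mm·m/s
Outflow: F_out = 8.23 × 32.5 = 267.475 mm·m/s
Steady-state rate R = (F_in − F_out)/L = (579.36 − 267.475) / 245000 m = 1.273e-03 mm/s.
R = 1.273e-03 × 3600 × 24 = 110 mm/day.

R ≈ 110 mm/day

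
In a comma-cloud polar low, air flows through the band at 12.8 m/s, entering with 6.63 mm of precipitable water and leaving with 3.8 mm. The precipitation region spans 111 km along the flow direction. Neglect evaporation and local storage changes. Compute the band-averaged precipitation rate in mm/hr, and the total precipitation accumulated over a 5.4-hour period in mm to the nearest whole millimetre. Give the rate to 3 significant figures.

Column moisture flux per unit crosswind length is F = V × PW.
Inflow: F_in = 12.8 × 6.63 = 84.864 mm·m/s
Outflow: F_out = 12.8 × 3.8 = 48.64 mm·m/s
Steady-state rate R = (F_in − F_out)/L = (84.864 − 48.64) / 111000 m = 3.263e-04 mm/s.
R = 3.263e-04 × 3600 = 1.17 mm/hr.
Over 5.4 h: total = 1.17 × 5.4 = 6.318 ≈ 6 mm.

R ≈ 1.17 mm/hr; total ≈ 6 mm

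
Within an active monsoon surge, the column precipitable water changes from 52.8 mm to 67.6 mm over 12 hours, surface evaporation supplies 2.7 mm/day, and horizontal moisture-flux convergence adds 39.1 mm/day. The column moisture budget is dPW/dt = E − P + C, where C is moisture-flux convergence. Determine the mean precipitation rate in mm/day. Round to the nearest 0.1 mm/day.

dPW/dt = (67.6 − 52.8) mm / (12/24 day) = +29.600 mm/day.
P = E + C − dPW/dt = 2.7 + (39.1) − (+29.600) = 12.2 mm/day.

P ≈ 12.2 mm/day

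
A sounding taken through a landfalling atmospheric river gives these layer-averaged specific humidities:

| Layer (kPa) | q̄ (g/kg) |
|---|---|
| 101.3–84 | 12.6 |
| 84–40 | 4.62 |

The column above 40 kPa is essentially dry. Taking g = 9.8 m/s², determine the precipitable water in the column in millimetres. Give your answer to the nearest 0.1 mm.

PW ≈ 43.0 mm

Precipitable water is the column-integrated vapour mass per unit area: PW = (1/g) Σ q̄ Δp, with q in kg/kg and Δp in Pa (1 kg/m² of water = 1 mm).
Layer 101.3–84 kPa: Δp = 173 hPa = 17300 Pa, q̄ = 0.0126 kg/kg → 0.0126 × 17300 / 9.8 = 22.24 mm
Layer 84–40 kPa: Δp = 440 hPa = 44000 Pa, q̄ = 0.00462 kg/kg → 0.00462 × 44000 / 9.8 = 20.74 mm
PW = 22.24 + 20.74 = 42.98 ≈ 43.0 mm.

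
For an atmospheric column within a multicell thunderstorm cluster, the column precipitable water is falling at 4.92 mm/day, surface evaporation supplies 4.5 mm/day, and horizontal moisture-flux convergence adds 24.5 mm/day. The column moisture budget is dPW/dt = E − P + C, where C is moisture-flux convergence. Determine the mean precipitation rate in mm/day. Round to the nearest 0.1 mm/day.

P ≈ 33.9 mm/day

dPW/dt = -4.92 mm/day.
P = E + C − dPW/dt = 4.5 + (24.5) − (-4.92) = 33.9 mm/day.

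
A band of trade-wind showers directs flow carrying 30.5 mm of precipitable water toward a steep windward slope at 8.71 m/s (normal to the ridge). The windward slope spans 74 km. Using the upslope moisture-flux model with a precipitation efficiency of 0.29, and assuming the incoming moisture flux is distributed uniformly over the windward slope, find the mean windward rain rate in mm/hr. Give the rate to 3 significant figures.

R ≈ 3.75 mm/hr

Incoming column moisture flux per unit ridge length: F = V × PW = 8.71 × 30.5 = 265.655 mm·m/s.
Spread over the 74 km slope with efficiency ε = 0.29: R = ε·F/W = 0.29 × 265.655 / 74000 m = 1.041e-03 mm/s.
R = 1.041e-03 × 3600 = 3.75 mm/hr.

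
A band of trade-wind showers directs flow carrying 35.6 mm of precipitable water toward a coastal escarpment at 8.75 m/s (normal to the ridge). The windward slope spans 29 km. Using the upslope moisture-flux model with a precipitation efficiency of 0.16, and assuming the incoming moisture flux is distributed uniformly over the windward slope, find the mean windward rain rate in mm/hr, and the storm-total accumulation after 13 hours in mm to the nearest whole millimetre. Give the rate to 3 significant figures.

Incoming column moisture flux per unit ridge length: F = V × PW = 8.75 × 35.6 = 311.5 mm·m/s.
Spread over the 29 km slope with efficiency ε = 0.16: R = ε·F/W = 0.16 × 311.5 / 29000 m = 1.719e-03 mm/s.
R = 1.719e-03 × 3600 = 6.19 mm/hr.
Over 13 h: total = 6.19 × 13 = 80.47 ≈ 80 mm.

R ≈ 6.19 mm/hr; total ≈ 80 mm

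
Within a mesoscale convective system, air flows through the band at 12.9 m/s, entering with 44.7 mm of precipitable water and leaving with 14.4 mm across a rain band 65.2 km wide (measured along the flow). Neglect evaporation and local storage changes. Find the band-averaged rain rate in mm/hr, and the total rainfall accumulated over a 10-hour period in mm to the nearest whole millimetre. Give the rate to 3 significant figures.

R ≈ 21.6 mm/hr; total ≈ 216 mm

Column moisture flux per unit crosswind length is F = V × PW.
Inflow: F_in = 12.9 × 44.7 = 576.63 mm·m/s
Outflow: F_out = 12.9 × 14.4 = 185.76 mm·m/s
Steady-state rate R = (F_in − F_out)/L = (576.63 − 185.76) / 65200 m = 5.995e-03 mm/s.
R = 5.995e-03 × 3600 = 21.6 mm/hr.
Over 10 h: total = 21.6 × 10 = 216 mm.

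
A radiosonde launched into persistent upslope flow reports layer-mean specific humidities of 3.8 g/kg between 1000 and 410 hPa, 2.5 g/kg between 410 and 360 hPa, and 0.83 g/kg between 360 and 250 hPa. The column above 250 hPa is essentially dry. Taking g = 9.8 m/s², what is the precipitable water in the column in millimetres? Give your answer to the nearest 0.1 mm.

PW ≈ 25.1 mm

Precipitable water is the column-integrated vapour mass per unit area: PW = (1/g) Σ q̄ Δp, with q in kg/kg and Δp in Pa (1 kg/m² of water = 1 mm).
Layer 1000–410 hPa: Δp = 590 hPa = 59000 Pa, q̄ = 0.0038 kg/kg → 0.0038 × 59000 / 9.8 = 22.88 mm
Layer 410–360 hPa: Δp = 50 hPa = 5000 Pa, q̄ = 0.0025 kg/kg → 0.0025 × 5000 / 9.8 = 1.28 mm
Layer 360–250 hPa: Δp = 110 hPa = 11000 Pa, q̄ = 0.00083 kg/kg → 0.00083 × 11000 / 9.8 = 0.93 mm
PW = 22.88 + 1.28 + 0.93 = 25.09 ≈ 25.1 mm.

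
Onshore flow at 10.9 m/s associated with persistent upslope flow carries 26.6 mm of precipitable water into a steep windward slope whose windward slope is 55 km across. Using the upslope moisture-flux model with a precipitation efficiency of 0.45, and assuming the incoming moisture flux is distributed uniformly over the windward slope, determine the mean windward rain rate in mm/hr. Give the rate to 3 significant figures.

Incoming column moisture flux per unit ridge length: F = V × PW = 10.9 × 26.6 = 289.94 mm·m/s.
Spread over the 55 km slope with efficiency ε = 0.45: R = ε·F/W = 0.45 × 289.94 / 55000 m = 2.372e-03 mm/s.
R = 2.372e-03 × 3600 = 8.54 mm/hr.

R ≈ 8.54 mm/hr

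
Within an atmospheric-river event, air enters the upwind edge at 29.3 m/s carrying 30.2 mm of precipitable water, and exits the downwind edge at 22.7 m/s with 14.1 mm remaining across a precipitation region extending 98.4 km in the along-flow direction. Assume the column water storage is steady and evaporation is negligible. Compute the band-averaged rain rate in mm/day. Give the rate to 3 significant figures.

R ≈ 496 mm/day

Column moisture flux per unit crosswind length is F = V × PW.
Inflow: F_in = 29.3 × 30.2 = 884.86 mm·m/s
Outflow: F_out = 22.7 × 14.1 = 320.07 mm·m/s
Steady-state rate R = (F_in − F_out)/L = (884.86 − 320.07) / 98400 m = 5.740e-03 mm/s.
R = 5.740e-03 × 3600 × 24 = 496 mm/day.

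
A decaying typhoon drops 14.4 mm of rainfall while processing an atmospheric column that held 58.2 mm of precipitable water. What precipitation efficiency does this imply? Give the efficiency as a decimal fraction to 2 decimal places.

ε ≈ 0.25

ε = rainfall / PW = 14.4 / 58.2 = 0.25.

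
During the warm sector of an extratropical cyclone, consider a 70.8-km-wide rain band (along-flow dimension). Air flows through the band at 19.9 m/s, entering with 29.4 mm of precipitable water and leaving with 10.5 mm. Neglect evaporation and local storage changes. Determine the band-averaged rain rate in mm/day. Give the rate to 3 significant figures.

Column moisture flux per unit crosswind length is F = V × PW.
Inflow: F_in = 19.9 × 29.4 = 585.06 mm·m/s
Outflow: F_out = 19.9 × 10.5 = 208.95 mm·m/s
Steady-state rate R = (F_in − F_out)/L = (585.06 − 208.95) / 70800 m = 5.312e-03 mm/s.
R = 5.312e-03 × 3600 × 24 = 459 mm/day.

R ≈ 459 mm/day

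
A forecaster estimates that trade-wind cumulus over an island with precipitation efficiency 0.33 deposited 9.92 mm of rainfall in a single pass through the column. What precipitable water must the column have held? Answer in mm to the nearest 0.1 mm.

PW = rainfall / ε = 9.92 / 0.33 = 30.1 mm.

PW ≈ 30.1 mm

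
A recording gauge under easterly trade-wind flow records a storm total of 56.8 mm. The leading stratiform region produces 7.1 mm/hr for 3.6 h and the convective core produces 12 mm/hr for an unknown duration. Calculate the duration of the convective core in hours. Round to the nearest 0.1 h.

Known phases: 7.1 × 3.6 = 25.56 mm.
Remaining depth = 56.8 − 25.56 = 31.24 mm.
Duration = 31.24 / 12 = 2.6 h.

duration ≈ 2.6 h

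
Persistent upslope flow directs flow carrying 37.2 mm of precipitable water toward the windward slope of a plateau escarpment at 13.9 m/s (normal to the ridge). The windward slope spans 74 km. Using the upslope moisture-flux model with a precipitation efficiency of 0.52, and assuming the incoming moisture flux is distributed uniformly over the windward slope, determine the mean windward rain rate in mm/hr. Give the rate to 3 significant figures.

Incoming column moisture flux per unit ridge length: F = V × PW = 13.9 × 37.2 = 517.08 mm·m/s.
Spread over the 74 km slope with efficiency ε = 0.52: R = ε·F/W = 0.52 × 517.08 / 74000 m = 3.634e-03 mm/s.
R = 3.634e-03 × 3600 = 13.1 mm/hr.

R ≈ 13.1 mm/hr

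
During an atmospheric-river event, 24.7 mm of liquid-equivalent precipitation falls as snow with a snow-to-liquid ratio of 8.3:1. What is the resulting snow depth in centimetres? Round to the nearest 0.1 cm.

Snow depth = liquid × ratio = 24.7 mm × 8.3 = 205.01 mm = 20.5 cm.

snow depth ≈ 20.5 cm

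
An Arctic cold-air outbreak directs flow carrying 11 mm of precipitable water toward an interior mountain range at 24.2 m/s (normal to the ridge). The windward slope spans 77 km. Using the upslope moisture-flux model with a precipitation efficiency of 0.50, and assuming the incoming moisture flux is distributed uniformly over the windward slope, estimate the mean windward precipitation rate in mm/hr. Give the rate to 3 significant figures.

Incoming column moisture flux per unit ridge length: F = V × PW = 24.2 × 11 = 266.2 mm·m/s.
Spread over the 77 km slope with efficiency ε = 0.50: R = ε·F/W = 0.50 × 266.2 / 77000 m = 1.729e-03 mm/s.
R = 1.729e-03 × 3600 = 6.22 mm/hr.

R ≈ 6.22 mm/hr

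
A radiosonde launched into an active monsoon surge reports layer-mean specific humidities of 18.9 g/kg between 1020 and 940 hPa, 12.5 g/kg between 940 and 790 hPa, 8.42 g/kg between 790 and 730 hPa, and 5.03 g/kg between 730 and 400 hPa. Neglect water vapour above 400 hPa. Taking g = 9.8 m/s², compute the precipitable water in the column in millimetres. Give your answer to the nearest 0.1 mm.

Precipitable water is the column-integrated vapour mass per unit area: PW = (1/g) Σ q̄ Δp, with q in kg/kg and Δp in Pa (1 kg/m² of water = 1 mm).
Layer 1020–940 hPa: Δp = 80 hPa = 8000 Pa, q̄ = 0.0189 kg/kg → 0.0189 × 8000 / 9.8 = 15.43 mm
Layer 940–790 hPa: Δp = 150 hPa = 15000 Pa, q̄ = 0.0125 kg/kg → 0.0125 × 15000 / 9.8 = 19.13 mm
Layer 790–730 hPa: Δp = 60 hPa = 6000 Pa, q̄ = 0.00842 kg/kg → 0.00842 × 6000 / 9.8 = 5.16 mm
Layer 730–400 hPa: Δp = 330 hPa = 33000 Pa, q̄ = 0.00503 kg/kg → 0.00503 × 33000 / 9.8 = 16.94 mm
PW = 15.43 + 19.13 + 5.16 + 16.94 = 56.66 ≈ 56.7 mm.

PW ≈ 56.7 mm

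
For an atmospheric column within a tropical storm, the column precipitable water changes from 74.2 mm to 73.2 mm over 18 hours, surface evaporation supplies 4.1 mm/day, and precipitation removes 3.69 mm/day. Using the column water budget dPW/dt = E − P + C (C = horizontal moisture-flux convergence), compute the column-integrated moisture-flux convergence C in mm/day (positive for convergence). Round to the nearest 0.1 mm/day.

dPW/dt = (73.2 − 74.2) mm / (18/24 day) = -1.333 mm/day.
C = dPW/dt − E + P = (-1.333) − 4.1 + 3.69 = -1.7 mm/day.

C ≈ -1.7 mm/day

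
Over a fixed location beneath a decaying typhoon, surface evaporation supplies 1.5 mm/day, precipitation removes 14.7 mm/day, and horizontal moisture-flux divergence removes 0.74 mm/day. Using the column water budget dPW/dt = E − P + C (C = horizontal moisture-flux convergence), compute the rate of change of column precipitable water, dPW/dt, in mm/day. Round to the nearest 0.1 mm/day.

dPW/dt = E − P + C = 1.5 − 14.7 + (-0.74) = -13.9 mm/day.

dPW/dt ≈ -13.9 mm/day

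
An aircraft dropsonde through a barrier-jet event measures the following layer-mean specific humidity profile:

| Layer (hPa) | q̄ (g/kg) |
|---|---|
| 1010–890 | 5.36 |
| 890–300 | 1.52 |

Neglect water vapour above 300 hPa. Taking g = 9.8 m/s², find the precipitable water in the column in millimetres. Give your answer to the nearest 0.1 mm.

Precipitable water is the column-integrated vapour mass per unit area: PW = (1/g) Σ q̄ Δp, with q in kg/kg and Δp in Pa (1 kg/m² of water = 1 mm).
Layer 1010–890 hPa: Δp = 120 hPa = 12000 Pa, q̄ = 0.00536 kg/kg → 0.00536 × 12000 / 9.8 = 6.56 mm
Layer 890–300 hPa: Δp = 590 hPa = 59000 Pa, q̄ = 0.00152 kg/kg → 0.00152 × 59000 / 9.8 = 9.15 mm
PW = 6.56 + 9.15 = 15.71 ≈ 15.7 mm.

PW ≈ 15.7 mm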